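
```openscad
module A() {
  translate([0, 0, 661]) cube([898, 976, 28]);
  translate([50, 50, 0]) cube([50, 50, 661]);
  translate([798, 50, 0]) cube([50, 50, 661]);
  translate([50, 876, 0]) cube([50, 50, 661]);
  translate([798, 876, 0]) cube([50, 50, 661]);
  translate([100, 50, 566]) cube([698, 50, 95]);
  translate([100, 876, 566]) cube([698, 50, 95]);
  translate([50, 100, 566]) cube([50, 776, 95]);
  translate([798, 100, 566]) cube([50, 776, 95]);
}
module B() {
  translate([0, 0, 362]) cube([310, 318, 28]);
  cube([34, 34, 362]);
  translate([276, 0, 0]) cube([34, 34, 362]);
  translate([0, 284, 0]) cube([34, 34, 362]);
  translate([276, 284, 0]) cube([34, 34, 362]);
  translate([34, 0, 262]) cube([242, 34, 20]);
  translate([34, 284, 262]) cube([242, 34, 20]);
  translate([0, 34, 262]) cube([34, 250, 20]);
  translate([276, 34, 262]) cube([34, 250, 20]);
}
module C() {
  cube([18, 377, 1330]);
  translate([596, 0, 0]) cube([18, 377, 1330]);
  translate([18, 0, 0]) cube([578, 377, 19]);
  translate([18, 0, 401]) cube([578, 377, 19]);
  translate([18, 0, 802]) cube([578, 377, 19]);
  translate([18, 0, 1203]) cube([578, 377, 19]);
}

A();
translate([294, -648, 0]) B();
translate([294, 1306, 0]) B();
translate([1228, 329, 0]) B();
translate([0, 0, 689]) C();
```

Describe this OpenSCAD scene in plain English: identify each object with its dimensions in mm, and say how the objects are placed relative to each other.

A is a table with a 898×976 mm rectangular top, 28 mm thick, top surface at z = 689 mm, supported by four 50×50 mm square legs, each inset 50 mm from the nearest pair of top edges, running from the floor. Four apron rails, 50 mm thick and 95 mm tall, run between adjacent legs with their top edges flush with the underside of the top and their outer faces flush with the legs' outer faces.

B is a four-legged stool. The seat is 310×318 mm, 28 mm thick, top at z = 390 mm. It stands on four square legs, each 34×34 mm in cross-section, from z = 0 to the seat underside, each flush with a corner of the seat. Four stretchers, 34 mm wide and 20 mm tall, connect adjacent legs with their undersides at z = 262 mm, each running between the inner faces of the legs it joins and aligned with the legs' outer faces on the other axis.

C is a bookshelf 614 mm wide overall, 377 mm deep and 1330 mm tall. The two sides are 18 mm thick vertical panels. 4 horizontal shelves of 19 mm thickness span between the inner faces of the sides; the lowest shelf sits on the floor and shelves are stacked with a clear vertical gap of 382 mm between each pair.

Three stools sit around the table at the −y, +y, +x sides. The bookshelf is on top of the table.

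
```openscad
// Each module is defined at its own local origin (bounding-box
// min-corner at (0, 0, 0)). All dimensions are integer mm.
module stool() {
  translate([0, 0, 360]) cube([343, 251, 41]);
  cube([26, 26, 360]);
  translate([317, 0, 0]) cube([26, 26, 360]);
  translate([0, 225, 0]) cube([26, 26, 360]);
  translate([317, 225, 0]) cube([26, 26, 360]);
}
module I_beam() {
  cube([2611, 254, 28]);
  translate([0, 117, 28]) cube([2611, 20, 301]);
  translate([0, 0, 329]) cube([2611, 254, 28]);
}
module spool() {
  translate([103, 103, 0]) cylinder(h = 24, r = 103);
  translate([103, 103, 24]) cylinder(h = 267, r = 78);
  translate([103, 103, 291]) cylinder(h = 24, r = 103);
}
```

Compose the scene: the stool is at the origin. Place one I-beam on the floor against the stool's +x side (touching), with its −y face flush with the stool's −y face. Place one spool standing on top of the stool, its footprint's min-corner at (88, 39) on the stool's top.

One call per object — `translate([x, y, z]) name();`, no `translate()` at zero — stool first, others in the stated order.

stool();
translate([343, 0, 0]) I_beam();
translate([88, 39, 401]) spool();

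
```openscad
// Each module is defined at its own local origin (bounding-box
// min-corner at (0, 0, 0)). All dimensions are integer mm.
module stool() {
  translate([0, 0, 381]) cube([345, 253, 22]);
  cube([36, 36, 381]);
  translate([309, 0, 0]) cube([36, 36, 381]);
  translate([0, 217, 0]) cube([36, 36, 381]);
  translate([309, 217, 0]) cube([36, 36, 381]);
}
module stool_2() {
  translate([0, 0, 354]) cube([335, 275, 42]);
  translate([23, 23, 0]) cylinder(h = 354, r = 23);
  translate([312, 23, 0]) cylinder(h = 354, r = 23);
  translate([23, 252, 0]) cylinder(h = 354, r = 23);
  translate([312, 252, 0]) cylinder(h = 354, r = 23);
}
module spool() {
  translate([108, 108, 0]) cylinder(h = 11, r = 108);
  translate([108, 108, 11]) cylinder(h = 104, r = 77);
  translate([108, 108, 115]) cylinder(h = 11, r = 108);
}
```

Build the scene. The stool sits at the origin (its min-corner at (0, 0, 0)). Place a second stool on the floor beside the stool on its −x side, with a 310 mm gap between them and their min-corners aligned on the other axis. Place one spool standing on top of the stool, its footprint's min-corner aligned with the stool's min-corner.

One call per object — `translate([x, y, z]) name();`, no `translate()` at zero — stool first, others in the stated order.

stool();
translate([-645, 0, 0]) stool_2();
translate([0, 0, 403]) spool();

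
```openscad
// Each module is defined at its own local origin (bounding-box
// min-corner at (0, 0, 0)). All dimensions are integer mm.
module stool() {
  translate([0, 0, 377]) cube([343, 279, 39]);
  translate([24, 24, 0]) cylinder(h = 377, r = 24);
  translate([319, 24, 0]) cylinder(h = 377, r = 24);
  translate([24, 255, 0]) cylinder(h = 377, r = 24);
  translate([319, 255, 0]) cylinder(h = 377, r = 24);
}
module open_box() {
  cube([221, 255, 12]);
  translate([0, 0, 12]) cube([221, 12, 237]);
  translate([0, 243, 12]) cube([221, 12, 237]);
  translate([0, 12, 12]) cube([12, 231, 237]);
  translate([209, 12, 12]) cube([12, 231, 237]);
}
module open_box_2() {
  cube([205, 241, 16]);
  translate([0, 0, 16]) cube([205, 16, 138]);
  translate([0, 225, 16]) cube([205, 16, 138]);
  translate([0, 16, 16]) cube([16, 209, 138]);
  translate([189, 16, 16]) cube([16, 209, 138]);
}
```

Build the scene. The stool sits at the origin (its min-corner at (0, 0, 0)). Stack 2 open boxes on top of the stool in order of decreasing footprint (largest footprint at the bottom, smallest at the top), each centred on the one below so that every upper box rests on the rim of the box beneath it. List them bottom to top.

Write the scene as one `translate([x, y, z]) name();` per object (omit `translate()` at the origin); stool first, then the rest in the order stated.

stool();
translate([61, 12, 416]) open_box();
translate([69, 19, 665]) open_box_2();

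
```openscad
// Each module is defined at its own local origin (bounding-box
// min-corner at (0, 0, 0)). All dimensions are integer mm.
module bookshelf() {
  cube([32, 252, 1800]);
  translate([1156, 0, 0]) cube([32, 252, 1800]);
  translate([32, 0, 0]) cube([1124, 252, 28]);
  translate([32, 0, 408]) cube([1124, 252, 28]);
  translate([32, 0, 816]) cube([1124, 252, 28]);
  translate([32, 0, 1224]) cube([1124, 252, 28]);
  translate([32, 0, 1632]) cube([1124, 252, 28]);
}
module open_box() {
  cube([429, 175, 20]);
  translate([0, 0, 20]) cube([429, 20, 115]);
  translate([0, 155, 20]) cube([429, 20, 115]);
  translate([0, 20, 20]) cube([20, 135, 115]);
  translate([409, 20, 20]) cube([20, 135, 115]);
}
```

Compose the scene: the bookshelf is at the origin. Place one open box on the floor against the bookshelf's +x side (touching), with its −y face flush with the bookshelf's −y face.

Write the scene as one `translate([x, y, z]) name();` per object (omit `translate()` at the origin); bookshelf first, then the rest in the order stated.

bookshelf();
translate([1188, 0, 0]) open_box();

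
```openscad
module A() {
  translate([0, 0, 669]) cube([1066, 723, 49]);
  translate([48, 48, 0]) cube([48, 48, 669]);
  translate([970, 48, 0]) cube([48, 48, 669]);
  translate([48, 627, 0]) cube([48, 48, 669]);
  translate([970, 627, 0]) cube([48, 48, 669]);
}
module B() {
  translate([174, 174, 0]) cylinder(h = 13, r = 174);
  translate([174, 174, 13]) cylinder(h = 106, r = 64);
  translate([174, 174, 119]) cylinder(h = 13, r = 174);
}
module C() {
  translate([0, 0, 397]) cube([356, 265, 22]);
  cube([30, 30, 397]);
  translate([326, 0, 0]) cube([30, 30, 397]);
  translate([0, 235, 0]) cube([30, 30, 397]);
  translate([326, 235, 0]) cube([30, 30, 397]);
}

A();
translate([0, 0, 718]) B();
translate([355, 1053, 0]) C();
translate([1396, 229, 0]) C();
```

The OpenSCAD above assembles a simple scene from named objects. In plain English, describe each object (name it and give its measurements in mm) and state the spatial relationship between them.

A is a table: top 1066 mm (x) × 723 mm (y), 49 mm thick, upper face at z = 718 mm, on four 48×48 mm square legs, each inset 48 mm from the nearest pair of top edges, running from z = 0 to the bottom of the top.

B is a spool: two coaxial disc flanges of radius 174 mm and thickness 13 mm, joined by a core cylinder of radius 64 mm and height 106 mm. The lower flange rests on z = 0 and the three cylinders share a vertical axis.

C is a simple wooden stool: a rectangular seat 356 mm (x) by 265 mm (y), 22 mm thick, top face at z = 419 mm, on four square legs, each 30×30 mm in cross-section. The legs rest on z = 0, each flush with a corner of the seat.

The spool is on top of the table. Two stools sit around the table at the +y, +x sides.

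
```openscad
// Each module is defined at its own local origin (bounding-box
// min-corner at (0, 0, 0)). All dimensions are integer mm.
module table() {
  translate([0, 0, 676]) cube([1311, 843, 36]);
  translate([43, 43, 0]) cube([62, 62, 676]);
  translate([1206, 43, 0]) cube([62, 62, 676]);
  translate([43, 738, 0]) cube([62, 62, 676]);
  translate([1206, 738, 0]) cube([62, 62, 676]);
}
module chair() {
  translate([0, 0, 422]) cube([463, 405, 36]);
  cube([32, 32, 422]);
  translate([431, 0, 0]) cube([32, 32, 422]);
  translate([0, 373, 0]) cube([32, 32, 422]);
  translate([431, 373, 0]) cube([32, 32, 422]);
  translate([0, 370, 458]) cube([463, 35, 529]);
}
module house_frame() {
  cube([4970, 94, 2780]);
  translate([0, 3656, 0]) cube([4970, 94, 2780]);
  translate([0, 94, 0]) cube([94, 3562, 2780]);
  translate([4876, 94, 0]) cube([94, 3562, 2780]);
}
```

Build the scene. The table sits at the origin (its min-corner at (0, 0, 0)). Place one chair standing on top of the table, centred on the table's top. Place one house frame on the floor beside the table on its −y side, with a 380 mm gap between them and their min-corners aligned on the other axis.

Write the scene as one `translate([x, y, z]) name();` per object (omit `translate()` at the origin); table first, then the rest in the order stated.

table();
translate([424, 219, 712]) chair();
translate([0, -4130, 0]) house_frame();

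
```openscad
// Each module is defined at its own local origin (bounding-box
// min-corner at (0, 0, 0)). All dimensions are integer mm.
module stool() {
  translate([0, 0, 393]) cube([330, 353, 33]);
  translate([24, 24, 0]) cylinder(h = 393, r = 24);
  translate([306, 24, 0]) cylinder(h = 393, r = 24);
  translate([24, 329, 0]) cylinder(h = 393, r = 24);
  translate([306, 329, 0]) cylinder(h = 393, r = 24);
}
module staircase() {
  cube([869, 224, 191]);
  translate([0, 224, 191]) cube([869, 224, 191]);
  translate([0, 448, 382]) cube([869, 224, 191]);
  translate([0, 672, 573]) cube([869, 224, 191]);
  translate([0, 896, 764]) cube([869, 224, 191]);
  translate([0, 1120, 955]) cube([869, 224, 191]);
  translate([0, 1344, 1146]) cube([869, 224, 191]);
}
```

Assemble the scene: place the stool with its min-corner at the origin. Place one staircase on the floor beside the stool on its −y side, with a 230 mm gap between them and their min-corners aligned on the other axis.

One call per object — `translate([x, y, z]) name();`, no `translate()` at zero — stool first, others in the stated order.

stool();
translate([0, -1798, 0]) staircase();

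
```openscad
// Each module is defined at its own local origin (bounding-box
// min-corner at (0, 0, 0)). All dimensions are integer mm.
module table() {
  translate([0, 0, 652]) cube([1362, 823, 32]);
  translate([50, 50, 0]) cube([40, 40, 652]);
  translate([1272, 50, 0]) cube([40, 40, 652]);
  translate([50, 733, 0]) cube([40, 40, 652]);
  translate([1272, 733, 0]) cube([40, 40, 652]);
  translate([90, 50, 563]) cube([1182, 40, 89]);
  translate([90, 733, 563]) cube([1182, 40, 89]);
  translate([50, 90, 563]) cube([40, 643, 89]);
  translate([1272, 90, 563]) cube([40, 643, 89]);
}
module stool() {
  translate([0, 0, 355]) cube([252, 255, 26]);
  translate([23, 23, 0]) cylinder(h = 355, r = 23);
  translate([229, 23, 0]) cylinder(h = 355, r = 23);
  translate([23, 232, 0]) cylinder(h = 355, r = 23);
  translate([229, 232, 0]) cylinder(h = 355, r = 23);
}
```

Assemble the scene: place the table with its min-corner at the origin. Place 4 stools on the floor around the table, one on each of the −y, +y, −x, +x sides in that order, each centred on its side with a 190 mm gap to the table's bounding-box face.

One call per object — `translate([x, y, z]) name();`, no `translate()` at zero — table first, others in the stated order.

table();
translate([555, -445, 0]) stool();
translate([555, 1013, 0]) stool();
translate([-442, 284, 0]) stool();
translate([1552, 284, 0]) stool();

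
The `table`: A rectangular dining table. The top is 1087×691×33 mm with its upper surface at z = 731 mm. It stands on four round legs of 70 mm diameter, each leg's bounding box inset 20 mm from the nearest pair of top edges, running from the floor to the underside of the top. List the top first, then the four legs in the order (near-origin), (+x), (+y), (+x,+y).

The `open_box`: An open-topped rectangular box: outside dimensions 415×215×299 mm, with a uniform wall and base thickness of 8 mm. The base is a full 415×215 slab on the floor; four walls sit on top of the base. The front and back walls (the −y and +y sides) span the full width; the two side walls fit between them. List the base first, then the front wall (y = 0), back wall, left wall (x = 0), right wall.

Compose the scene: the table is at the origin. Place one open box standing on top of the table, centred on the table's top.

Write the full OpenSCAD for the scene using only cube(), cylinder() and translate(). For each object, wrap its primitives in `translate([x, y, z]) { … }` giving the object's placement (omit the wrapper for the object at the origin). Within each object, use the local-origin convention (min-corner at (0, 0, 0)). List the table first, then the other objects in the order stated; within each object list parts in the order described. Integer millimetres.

translate([0, 0, 698]) cube([1087, 691, 33]);
translate([55, 55, 0]) cylinder(h = 698, r = 35);
translate([1032, 55, 0]) cylinder(h = 698, r = 35);
translate([55, 636, 0]) cylinder(h = 698, r = 35);
translate([1032, 636, 0]) cylinder(h = 698, r = 35);
translate([336, 238, 731]) {
  cube([415, 215, 8]);
  translate([0, 0, 8]) cube([415, 8, 291]);
  translate([0, 207, 8]) cube([415, 8, 291]);
  translate([0, 8, 8]) cube([8, 199, 291]);
  translate([407, 8, 8]) cube([8, 199, 291]);
}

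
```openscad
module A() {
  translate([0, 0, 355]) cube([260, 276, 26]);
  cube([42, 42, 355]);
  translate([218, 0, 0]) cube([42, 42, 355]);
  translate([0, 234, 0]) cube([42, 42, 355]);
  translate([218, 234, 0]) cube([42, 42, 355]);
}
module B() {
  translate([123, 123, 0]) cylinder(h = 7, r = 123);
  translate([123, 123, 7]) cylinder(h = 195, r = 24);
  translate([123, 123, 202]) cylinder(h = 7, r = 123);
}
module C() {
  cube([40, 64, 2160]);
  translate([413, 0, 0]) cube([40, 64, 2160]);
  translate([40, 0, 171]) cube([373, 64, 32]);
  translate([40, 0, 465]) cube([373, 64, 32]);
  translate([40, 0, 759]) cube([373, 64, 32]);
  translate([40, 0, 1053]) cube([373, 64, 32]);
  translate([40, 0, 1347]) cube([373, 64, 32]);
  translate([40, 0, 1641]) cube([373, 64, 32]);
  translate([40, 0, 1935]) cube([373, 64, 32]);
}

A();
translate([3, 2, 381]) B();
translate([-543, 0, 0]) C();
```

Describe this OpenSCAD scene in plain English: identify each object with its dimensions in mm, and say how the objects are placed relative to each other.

A is a four-legged stool. The seat is 260×276 mm, 26 mm thick, top at z = 381 mm. It stands on four square legs, each 42×42 mm in cross-section, from z = 0 to the seat underside, each flush with a corner of the seat.

B is a spool: two coaxial disc flanges of radius 123 mm and thickness 7 mm, joined by a core cylinder of radius 24 mm and height 195 mm. The lower flange rests on z = 0 and the three cylinders share a vertical axis.

C is a wooden ladder with two side rails of 40×64 mm section and 2160 mm height, set 453 mm apart overall. Between them run 7 rectangular rungs (64 mm deep, 32 mm thick), front faces flush with the rails' −y face. The bottom of the first rung is 171 mm above the floor and each subsequent rung is 294 mm higher than the one below.

The spool is on top of the stool. The ladder is on the floor beside the stool on its −x side.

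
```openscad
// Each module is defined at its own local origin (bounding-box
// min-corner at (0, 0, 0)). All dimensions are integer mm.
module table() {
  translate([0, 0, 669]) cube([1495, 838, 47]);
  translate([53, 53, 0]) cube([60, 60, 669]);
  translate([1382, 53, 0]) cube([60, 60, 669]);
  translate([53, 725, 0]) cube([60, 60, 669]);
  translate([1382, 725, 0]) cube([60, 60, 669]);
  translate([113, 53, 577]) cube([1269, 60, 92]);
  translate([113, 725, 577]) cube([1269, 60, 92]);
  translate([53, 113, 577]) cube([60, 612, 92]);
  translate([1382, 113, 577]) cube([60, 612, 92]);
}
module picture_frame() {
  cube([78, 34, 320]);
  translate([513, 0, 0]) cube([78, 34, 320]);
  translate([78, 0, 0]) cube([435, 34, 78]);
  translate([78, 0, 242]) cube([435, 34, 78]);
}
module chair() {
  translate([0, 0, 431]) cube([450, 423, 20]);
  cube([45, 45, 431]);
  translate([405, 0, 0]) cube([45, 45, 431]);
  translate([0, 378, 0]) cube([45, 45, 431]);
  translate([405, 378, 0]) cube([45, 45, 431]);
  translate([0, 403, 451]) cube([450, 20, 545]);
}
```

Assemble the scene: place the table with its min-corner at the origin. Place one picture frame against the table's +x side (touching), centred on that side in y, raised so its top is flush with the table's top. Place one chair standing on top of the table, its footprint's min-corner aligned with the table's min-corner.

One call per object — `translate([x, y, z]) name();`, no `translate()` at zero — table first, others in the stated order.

table();
translate([1495, 402, 396]) picture_frame();
translate([0, 0, 716]) chair();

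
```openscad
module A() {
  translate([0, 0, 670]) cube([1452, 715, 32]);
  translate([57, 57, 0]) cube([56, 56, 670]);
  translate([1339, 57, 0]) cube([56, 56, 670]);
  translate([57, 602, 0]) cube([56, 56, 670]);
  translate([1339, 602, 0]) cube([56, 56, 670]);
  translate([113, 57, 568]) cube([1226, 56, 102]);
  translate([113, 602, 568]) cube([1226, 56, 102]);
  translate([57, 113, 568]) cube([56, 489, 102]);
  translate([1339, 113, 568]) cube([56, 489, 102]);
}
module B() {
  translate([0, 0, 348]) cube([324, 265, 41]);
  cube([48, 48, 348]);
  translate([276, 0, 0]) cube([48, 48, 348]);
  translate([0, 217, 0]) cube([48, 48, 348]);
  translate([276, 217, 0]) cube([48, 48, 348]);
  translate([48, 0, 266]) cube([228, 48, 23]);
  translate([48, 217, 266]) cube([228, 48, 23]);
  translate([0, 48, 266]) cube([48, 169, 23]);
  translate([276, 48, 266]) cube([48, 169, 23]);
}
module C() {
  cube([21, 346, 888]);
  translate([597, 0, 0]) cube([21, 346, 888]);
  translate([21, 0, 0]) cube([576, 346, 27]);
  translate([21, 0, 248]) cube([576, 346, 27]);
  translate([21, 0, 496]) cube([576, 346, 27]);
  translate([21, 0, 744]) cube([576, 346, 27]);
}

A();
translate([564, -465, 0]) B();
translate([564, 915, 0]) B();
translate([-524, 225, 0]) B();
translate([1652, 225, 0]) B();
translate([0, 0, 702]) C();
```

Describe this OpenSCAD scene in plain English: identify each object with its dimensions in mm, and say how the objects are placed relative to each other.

A is a table: top 1452 mm (x) × 715 mm (y), 32 mm thick, upper face at z = 702 mm, on four 56×56 mm square legs, each inset 57 mm from the nearest pair of top edges, running from z = 0 to the bottom of the top. Four apron rails, 56 mm thick and 102 mm tall, run between adjacent legs with their top edges flush with the underside of the top and their outer faces flush with the legs' outer faces.

B is a four-legged stool. The seat is 324×265 mm, 41 mm thick, top at z = 389 mm. It stands on four square legs, each 48×48 mm in cross-section, from z = 0 to the seat underside, each flush with a corner of the seat. Four stretchers, 48 mm wide and 23 mm tall, connect adjacent legs with their undersides at z = 266 mm, each running between the inner faces of the legs it joins and aligned with the legs' outer faces on the other axis.

C is a bookshelf 618 mm wide overall, 346 mm deep and 888 mm tall. The two sides are 21 mm thick vertical panels. 4 horizontal shelves of 27 mm thickness span between the inner faces of the sides; the lowest shelf sits on the floor and shelves are stacked with a clear vertical gap of 221 mm between each pair.

Four stools sit around the table at the −y, +y, −x, +x sides. The bookshelf is on top of the table.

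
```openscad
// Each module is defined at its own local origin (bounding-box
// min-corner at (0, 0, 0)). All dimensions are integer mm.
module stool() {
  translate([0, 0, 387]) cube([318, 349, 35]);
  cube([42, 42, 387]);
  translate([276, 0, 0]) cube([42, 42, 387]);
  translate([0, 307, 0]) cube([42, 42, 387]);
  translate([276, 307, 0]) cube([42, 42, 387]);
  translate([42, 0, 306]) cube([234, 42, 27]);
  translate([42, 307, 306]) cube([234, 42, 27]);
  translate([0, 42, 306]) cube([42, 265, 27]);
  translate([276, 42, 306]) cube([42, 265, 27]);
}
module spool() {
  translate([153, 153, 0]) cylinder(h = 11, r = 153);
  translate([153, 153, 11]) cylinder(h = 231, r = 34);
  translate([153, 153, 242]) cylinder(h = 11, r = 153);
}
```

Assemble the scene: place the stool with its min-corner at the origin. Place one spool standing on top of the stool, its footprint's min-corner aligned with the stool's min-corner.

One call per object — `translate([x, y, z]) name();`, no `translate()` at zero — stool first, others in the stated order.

stool();
translate([0, 0, 422]) spool();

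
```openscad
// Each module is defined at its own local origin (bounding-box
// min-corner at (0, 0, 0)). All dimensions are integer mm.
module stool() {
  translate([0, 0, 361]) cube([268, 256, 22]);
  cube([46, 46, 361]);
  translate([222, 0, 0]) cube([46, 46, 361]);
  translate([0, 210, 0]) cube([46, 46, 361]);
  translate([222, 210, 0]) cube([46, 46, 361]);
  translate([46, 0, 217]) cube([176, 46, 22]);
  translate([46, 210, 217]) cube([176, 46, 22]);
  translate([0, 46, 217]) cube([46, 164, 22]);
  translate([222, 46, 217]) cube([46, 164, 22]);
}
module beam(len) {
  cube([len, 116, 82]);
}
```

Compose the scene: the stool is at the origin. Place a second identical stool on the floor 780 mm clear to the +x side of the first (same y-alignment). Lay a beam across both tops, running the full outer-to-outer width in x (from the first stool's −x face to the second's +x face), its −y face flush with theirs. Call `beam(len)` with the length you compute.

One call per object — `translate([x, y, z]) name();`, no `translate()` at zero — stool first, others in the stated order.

stool();
translate([1048, 0, 0]) stool();
translate([0, 0, 383]) beam(1316);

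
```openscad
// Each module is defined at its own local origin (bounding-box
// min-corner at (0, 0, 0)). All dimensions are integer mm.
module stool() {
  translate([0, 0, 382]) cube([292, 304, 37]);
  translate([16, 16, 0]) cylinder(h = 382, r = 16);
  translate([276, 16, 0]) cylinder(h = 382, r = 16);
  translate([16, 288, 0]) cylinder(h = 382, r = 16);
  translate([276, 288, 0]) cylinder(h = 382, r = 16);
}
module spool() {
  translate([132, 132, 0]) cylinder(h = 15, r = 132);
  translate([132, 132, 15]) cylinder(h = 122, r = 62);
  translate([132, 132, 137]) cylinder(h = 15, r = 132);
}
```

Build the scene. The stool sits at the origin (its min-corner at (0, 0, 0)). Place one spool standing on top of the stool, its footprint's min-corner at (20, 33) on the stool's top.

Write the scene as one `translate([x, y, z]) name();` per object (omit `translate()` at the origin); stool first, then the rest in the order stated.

stool();
translate([20, 33, 419]) spool();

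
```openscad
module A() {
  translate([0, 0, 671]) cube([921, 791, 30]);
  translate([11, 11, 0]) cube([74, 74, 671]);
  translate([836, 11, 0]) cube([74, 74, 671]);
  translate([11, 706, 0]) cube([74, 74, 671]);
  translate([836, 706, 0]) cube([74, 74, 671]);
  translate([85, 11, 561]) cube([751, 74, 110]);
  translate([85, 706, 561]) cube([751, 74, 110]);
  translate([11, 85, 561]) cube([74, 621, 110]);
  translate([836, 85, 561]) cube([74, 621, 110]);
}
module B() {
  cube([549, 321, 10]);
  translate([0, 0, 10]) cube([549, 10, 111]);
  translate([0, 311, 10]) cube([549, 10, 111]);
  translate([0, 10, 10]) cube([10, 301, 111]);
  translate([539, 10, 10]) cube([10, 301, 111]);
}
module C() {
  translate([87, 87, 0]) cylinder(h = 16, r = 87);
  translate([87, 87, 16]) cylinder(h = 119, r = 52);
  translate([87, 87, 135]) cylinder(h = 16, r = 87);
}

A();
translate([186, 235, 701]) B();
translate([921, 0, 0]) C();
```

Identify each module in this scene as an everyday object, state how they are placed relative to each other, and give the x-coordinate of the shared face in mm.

The table's +x face and the spool's −x face are both at x = 921 mm.

A is a table. B is an open box. C is a spool. The open box is on top of the table, centred. The spool is against the table's +x side, with their −y faces flush. The x-coordinate of the shared face is 921 mm.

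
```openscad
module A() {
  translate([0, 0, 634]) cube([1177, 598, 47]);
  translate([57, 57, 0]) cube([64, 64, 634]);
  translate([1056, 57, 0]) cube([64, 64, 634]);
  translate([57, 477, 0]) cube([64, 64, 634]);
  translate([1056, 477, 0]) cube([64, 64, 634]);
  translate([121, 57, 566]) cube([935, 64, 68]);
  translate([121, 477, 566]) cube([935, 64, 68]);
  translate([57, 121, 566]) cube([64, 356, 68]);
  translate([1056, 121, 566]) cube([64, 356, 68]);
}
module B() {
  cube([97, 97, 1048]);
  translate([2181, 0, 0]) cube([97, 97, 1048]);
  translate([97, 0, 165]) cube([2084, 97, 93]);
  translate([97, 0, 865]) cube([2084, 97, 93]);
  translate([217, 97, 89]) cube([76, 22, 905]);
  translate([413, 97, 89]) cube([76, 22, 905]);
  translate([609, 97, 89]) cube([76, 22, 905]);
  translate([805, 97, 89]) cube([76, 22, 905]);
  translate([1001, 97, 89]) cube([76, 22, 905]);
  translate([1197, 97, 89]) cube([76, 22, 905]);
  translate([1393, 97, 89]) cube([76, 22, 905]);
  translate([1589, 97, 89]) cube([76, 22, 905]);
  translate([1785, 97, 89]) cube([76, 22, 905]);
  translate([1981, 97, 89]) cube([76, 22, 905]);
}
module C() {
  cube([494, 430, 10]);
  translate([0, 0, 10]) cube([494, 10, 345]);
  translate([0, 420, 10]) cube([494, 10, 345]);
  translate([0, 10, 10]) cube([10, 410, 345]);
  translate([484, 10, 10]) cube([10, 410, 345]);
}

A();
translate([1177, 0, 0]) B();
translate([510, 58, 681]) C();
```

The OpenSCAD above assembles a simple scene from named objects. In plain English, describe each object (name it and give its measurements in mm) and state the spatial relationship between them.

A is a table: top 1177 mm (x) × 598 mm (y), 47 mm thick, upper face at z = 681 mm, on four 64×64 mm square legs, each inset 57 mm from the nearest pair of top edges, running from z = 0 to the bottom of the top. Four apron rails, 64 mm thick and 68 mm tall, run between adjacent legs with their top edges flush with the underside of the top and their outer faces flush with the legs' outer faces.

B is a fence section. Two 97×97 mm posts, 1048 mm tall, stand on the floor with a clear span of 2084 mm between their inner faces. Two horizontal rails of 97×93 mm section span the gap between the posts with their undersides at z = 165 mm and z = 865 mm, flush with the posts' −y face. 10 pickets, each 76 mm wide, 22 mm thick and 905 mm tall, are fixed to the +y face of the rails with their bottoms at z = 89 mm, evenly spaced across the span with equal gaps (rounded down to the nearest mm) at the −x end and between each pair — any rounding remainder accumulates at the +x end.

C is an open storage box with external size 494×430×355 mm and wall thickness 10 mm (the base is also 10 mm thick). The base covers the whole footprint; the four walls stand on the base, with the y-facing walls full-width and the x-facing walls fitting between their inner faces.

The fence section is against the table's +x side, with their −y faces flush. The open box is on top of the table.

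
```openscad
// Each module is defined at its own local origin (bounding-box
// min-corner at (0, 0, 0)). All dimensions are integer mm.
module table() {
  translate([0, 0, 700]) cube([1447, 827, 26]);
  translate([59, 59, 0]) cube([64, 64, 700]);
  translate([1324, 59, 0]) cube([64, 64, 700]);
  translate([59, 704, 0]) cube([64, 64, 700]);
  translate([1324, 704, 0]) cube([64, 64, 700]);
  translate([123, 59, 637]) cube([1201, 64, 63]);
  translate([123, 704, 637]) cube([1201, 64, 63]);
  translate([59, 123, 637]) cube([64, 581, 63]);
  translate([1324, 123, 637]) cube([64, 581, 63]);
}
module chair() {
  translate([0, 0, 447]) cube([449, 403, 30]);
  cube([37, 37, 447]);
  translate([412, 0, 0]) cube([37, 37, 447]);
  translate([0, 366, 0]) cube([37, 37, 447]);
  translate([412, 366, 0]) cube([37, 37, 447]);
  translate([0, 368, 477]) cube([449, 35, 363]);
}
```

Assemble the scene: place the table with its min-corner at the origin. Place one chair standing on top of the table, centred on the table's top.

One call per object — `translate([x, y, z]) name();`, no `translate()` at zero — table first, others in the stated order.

table();
translate([499, 212, 726]) chair();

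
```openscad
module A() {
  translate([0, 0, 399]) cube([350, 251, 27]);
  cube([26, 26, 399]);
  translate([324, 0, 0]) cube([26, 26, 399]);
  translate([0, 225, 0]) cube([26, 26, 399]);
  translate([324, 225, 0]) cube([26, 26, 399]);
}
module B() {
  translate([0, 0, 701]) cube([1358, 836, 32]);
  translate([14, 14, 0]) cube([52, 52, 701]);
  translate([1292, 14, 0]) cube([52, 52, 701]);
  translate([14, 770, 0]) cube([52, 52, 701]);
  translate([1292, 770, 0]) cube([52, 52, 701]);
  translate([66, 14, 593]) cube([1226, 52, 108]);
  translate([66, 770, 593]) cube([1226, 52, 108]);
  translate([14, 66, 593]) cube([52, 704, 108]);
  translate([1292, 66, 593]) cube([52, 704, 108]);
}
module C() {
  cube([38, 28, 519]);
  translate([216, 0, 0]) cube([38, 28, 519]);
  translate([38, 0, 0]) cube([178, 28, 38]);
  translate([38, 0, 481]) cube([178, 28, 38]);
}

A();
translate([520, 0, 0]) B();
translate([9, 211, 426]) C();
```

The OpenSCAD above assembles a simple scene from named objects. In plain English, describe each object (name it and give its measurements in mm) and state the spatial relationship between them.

A is a simple wooden stool: a rectangular seat 350 mm (x) by 251 mm (y), 27 mm thick, top face at z = 426 mm, on four square legs, each 26×26 mm in cross-section. The legs rest on z = 0, each flush with a corner of the seat.

B is a table: top 1358 mm (x) × 836 mm (y), 32 mm thick, upper face at z = 733 mm, on four 52×52 mm square legs, each inset 14 mm from the nearest pair of top edges, running from z = 0 to the bottom of the top. Four apron rails, 52 mm thick and 108 mm tall, run between adjacent legs with their top edges flush with the underside of the top and their outer faces flush with the legs' outer faces.

C is a picture frame with a 178×443 mm rectangular opening (x by z) and a uniform 38 mm border on every side. Frame depth is 28 mm along y. It is built from two vertical stiles running the full outside height and two horizontal rails spanning the gap between the stiles.

The table is on the floor beside the stool on its +x side. The picture frame is on top of the stool.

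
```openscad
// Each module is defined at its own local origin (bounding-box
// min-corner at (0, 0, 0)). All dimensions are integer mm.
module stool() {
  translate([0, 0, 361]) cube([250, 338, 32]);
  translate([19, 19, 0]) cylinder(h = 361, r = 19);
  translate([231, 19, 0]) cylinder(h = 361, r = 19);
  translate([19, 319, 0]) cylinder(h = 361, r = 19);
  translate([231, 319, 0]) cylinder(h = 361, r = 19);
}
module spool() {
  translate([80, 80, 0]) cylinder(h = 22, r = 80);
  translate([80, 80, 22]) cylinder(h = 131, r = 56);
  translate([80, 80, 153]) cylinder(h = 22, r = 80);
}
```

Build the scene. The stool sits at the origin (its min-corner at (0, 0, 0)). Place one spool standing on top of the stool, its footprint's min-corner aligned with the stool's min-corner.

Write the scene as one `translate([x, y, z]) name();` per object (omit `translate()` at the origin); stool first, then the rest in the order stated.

stool();
translate([0, 0, 393]) spool();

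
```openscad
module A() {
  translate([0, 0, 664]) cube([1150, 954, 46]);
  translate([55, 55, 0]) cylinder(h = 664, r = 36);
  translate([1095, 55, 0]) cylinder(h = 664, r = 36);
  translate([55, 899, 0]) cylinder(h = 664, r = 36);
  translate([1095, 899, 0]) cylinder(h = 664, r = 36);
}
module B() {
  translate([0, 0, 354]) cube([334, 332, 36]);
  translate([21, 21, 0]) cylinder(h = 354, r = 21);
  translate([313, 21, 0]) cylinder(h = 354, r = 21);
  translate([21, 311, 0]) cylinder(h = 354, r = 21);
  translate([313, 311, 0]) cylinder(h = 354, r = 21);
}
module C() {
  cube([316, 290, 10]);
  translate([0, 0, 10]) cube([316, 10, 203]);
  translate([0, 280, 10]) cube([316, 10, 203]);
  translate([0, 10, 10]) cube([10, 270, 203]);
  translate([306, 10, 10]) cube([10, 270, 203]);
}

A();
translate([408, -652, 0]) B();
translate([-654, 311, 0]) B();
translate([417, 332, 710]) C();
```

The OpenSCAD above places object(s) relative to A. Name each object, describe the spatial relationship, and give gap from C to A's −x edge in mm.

A is a table. B is a stool. C is an open box. Two stools sit around the table at the −y, −x sides. The open box is on top of the table, centred. The gap from the open box to the table's −x edge is 417 mm.

The open box's min-x is at 417; the table's min-x is 0; gap = 417 mm.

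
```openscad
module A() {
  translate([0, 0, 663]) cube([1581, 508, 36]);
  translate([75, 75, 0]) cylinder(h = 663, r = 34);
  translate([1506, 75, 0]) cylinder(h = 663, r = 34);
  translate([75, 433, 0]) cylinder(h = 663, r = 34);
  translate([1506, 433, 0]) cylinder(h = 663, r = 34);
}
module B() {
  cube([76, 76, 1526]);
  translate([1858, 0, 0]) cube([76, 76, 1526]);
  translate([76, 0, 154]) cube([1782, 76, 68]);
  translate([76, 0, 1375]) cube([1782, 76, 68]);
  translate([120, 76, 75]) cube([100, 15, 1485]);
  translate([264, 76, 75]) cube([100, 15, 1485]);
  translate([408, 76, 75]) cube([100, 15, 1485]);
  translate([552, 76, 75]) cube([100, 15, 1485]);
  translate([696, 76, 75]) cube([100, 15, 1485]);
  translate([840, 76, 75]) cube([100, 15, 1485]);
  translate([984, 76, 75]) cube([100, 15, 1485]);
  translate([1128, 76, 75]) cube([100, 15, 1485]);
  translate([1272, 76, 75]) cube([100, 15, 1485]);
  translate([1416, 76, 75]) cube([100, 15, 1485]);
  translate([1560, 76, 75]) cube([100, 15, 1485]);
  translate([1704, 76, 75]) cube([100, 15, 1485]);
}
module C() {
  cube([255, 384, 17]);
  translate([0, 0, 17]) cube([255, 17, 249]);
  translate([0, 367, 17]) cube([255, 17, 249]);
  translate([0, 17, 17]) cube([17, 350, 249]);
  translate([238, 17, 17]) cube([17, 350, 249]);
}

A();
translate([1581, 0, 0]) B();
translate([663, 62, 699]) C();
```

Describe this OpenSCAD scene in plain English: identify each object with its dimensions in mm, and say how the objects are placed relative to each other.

A is a rectangular dining table. The top is 1581×508×36 mm with its upper surface at z = 699 mm. It stands on four round legs of 68 mm diameter, each leg's bounding box inset 41 mm from the nearest pair of top edges, running from the floor to the underside of the top.

B is a fence section. Two 76×76 mm posts, 1526 mm tall, stand on the floor with a clear span of 1782 mm between their inner faces. Two horizontal rails of 76×68 mm section span the gap between the posts with their undersides at z = 154 mm and z = 1375 mm, flush with the posts' −y face. 12 pickets, each 100 mm wide, 15 mm thick and 1485 mm tall, are fixed to the +y face of the rails with their bottoms at z = 75 mm, evenly spaced across the span with equal gaps (rounded down to the nearest mm) at the −x end and between each pair — any rounding remainder accumulates at the +x end.

C is an open-topped rectangular box: outside dimensions 255×384×266 mm, with a uniform wall and base thickness of 17 mm. The base is a full 255×384 slab on the floor; four walls sit on top of the base. The front and back walls (the −y and +y sides) span the full width; the two side walls fit between them.

The fence section is against the table's +x side, with their −y faces flush. The open box is on top of the table, centred.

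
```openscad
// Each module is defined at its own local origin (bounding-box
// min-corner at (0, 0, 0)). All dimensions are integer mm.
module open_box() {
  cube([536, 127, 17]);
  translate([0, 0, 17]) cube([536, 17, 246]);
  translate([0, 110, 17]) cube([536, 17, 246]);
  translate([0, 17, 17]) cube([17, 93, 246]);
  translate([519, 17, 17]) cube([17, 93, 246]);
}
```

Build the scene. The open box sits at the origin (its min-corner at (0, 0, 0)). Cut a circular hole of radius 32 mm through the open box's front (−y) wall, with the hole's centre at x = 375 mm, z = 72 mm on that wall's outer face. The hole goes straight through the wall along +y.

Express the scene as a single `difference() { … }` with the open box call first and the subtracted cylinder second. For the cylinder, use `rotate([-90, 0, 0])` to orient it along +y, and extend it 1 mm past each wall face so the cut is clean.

difference() {
  open_box();
  translate([375, -1, 72]) rotate([-90, 0, 0]) cylinder(h = 19, r = 32);
}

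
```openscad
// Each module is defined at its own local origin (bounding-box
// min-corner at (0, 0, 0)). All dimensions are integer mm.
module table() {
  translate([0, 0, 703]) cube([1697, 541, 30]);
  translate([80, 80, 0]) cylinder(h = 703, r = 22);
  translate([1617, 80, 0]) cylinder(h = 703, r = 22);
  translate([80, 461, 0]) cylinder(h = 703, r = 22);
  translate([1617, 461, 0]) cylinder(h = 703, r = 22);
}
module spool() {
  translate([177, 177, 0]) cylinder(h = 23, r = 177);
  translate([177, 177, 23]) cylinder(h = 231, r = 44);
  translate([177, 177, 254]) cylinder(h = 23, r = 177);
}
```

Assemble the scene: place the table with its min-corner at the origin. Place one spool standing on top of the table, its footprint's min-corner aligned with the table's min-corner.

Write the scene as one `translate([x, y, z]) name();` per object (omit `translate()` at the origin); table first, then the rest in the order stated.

table();
translate([0, 0, 733]) spool();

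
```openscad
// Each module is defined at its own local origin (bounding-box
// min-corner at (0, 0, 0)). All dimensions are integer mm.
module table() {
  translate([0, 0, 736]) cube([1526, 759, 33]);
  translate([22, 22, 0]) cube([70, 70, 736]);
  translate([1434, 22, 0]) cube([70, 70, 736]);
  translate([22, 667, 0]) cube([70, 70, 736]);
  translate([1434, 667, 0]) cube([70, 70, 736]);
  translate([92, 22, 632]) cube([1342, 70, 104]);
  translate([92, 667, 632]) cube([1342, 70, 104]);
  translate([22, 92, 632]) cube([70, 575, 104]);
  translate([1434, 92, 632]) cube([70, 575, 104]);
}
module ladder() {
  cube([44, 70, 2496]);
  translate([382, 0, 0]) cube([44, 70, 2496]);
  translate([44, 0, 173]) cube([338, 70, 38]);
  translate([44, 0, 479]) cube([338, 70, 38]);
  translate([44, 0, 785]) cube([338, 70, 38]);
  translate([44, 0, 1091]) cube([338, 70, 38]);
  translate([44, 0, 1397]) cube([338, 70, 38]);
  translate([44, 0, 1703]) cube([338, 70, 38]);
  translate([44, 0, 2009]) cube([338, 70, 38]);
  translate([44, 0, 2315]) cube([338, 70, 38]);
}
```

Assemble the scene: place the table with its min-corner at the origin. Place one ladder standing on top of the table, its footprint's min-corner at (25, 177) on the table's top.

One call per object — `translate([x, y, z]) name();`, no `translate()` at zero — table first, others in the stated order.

table();
translate([25, 177, 769]) ladder();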